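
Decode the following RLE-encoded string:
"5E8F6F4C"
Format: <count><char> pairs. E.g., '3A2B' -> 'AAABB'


Expanding each <count><char> pair:
  5E -> 'EEEEE'
  8F -> 'FFFFFFFF'
  6F -> 'FFFFFF'
  4C -> 'CCCC'

Decoded = EEEEEFFFFFFFFFFFFFFCCCC


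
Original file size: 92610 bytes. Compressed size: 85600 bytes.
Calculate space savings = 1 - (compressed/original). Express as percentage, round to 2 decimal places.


ratio = compressed/original = 85600/92610 = 0.924306
savings = 1 - ratio = 1 - 0.924306 = 0.075694
as a percentage: 0.075694 * 100 = 7.57%

Space savings = 1 - 85600/92610 = 7.57%


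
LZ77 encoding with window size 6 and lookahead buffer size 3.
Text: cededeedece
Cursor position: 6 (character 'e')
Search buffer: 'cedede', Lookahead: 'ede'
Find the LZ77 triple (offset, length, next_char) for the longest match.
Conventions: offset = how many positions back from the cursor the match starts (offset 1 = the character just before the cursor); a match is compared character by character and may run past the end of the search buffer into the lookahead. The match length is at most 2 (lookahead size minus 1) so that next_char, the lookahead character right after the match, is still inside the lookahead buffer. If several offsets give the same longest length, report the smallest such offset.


Try each offset into the search buffer:
  offset=1 (pos 5, char 'e'): match length 1
  offset=2 (pos 4, char 'd'): match length 0
  offset=3 (pos 3, char 'e'): match length 2
  offset=4 (pos 2, char 'd'): match length 0
  offset=5 (pos 1, char 'e'): match length 2
  offset=6 (pos 0, char 'c'): match length 0
Longest match has length 2, found at offsets 3, 5; take the smallest, offset 3.
next_char = character at position 6 + 2 = 8 -> 'e'

Best match: offset=3, length=2 (matching 'ed' starting at position 3)
LZ77 triple: (3, 2, 'e')


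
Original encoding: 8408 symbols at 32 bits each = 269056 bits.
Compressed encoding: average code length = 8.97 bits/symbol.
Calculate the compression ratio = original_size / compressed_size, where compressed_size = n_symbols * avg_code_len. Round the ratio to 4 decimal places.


original_size = n_symbols * orig_bits = 8408 * 32 = 269056 bits
compressed_size = n_symbols * avg_code_len = 8408 * 8.97 = 75419.76 bits
ratio = original_size / compressed_size = 269056 / 75419.76 = 3.5674

Compression ratio = 3.5674


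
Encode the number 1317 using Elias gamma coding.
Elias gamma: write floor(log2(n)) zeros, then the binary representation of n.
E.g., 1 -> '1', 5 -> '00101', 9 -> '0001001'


num_bits = floor(log2(1317)) + 1 = 11
leading_zeros = num_bits - 1 = 10
binary(1317) = 10100100101

Elias gamma(1317) = '0000000000' + '10100100101' = 000000000010100100101 (21 bits)


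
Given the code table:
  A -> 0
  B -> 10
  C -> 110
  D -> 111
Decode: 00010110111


Decoding:
0 -> A
0 -> A
0 -> A
10 -> B
110 -> C
111 -> D


Result: AAABCD


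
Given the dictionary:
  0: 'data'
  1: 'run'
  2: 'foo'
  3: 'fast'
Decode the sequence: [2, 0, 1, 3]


Look up each index in the dictionary:
  2 -> 'foo'
  0 -> 'data'
  1 -> 'run'
  3 -> 'fast'

Decoded: "foo data run fast"


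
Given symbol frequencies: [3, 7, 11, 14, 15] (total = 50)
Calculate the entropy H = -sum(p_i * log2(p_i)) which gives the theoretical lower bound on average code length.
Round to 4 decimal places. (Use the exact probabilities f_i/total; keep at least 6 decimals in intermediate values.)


Per-symbol terms -p_i * log2(p_i) with p_i = f_i/50:
  p = 3/50 = 0.060000: log2(p) = -4.058894, -p*log2(p) = 0.243534
  p = 7/50 = 0.140000: log2(p) = -2.836501, -p*log2(p) = 0.397110
  p = 11/50 = 0.220000: log2(p) = -2.184425, -p*log2(p) = 0.480573
  p = 14/50 = 0.280000: log2(p) = -1.836501, -p*log2(p) = 0.514220
  p = 15/50 = 0.300000: log2(p) = -1.736966, -p*log2(p) = 0.521090
H = 0.243534 + 0.397110 + 0.480573 + 0.514220 + 0.521090 = 2.156527

H = 2.1565 bits/symbol


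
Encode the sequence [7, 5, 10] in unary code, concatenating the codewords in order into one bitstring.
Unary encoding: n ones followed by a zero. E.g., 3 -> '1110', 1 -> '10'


Encode each number as n ones followed by a terminating 0:
  7 -> 11111110 (8 bits)
  5 -> 111110 (6 bits)
  10 -> 11111111110 (11 bits)
Total length = 8 + 6 + 11 = 25 bits.

Unary([7, 5, 10]) = 1111111011111011111111110 (25 bits)


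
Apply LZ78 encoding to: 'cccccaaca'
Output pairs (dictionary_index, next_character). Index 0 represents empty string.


LZ78 encoding steps:
Dictionary: {0: ''}
Step 1: w='' (idx 0), next='c' -> output (0, 'c'), add 'c' as idx 1
Step 2: w='c' (idx 1), next='c' -> output (1, 'c'), add 'cc' as idx 2
Step 3: w='cc' (idx 2), next='a' -> output (2, 'a'), add 'cca' as idx 3
Step 4: w='' (idx 0), next='a' -> output (0, 'a'), add 'a' as idx 4
Step 5: w='c' (idx 1), next='a' -> output (1, 'a'), add 'ca' as idx 5


Encoded: [(0, 'c'), (1, 'c'), (2, 'a'), (0, 'a'), (1, 'a')]


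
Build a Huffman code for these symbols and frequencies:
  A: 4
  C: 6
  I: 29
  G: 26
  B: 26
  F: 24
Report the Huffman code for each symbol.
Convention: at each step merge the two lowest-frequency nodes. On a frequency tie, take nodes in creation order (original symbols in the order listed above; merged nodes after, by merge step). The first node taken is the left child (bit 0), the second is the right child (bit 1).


Huffman tree construction:
Step 1: Merge A(4) + C(6) = 10
Step 2: Merge (A+C)(10) + F(24) = 34
Step 3: Merge G(26) + B(26) = 52
Step 4: Merge I(29) + ((A+C)+F)(34) = 63
Step 5: Merge (G+B)(52) + (I+((A+C)+F))(63) = 115
Read each symbol's code off the tree from the root (left child = 0, right child = 1).

Codes:
  A: 1100 (length 4)
  C: 1101 (length 4)
  I: 10 (length 2)
  G: 00 (length 2)
  B: 01 (length 2)
  F: 111 (length 3)
Average code length: 274/115 = 2.3826 bits/symbol


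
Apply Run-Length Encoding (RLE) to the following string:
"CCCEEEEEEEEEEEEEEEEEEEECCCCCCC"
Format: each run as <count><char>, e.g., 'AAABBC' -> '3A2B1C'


Scanning runs left to right:
  i=0: run of 'C' x 3 -> '3C'
  i=3: run of 'E' x 20 -> '20E'
  i=23: run of 'C' x 7 -> '7C'

RLE = 3C20E7C


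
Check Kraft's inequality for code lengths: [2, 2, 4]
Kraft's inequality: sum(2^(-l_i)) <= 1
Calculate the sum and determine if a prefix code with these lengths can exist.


Sum = 2^(-2) + 2^(-2) + 2^(-4)
    = 0.25 + 0.25 + 0.0625
    = 9/16 = 0.5625
Since 0.5625 <= 1, Kraft's inequality IS satisfied.
A prefix code with these lengths CAN exist.

Kraft sum = 0.5625. Satisfied.


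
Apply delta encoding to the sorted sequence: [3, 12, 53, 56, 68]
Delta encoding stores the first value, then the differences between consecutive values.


First value: 3
Deltas:
  12 - 3 = 9
  53 - 12 = 41
  56 - 53 = 3
  68 - 56 = 12


Delta encoded: [3, 9, 41, 3, 12]


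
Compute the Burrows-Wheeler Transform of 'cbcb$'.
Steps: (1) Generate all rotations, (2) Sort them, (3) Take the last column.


Rotations (sorted):
  0: $cbcb -> last char: b
  1: b$cbc -> last char: c
  2: bcb$c -> last char: c
  3: cb$cb -> last char: b
  4: cbcb$ -> last char: $


BWT = bccb$


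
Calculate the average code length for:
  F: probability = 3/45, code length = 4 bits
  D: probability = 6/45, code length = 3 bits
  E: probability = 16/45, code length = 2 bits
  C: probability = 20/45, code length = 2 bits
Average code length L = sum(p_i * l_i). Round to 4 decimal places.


Weighted contributions p_i * l_i:
  F: (3/45) * 4 = 12/45
  D: (6/45) * 3 = 18/45
  E: (16/45) * 2 = 32/45
  C: (20/45) * 2 = 40/45
Sum = (12 + 18 + 32 + 40)/45 = 102/45

L = 102/45 = 2.2667 bits/symbol


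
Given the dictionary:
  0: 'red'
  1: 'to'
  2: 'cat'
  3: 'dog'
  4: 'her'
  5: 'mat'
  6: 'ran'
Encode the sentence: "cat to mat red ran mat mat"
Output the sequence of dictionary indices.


Look up each word in the dictionary:
  'cat' -> 2
  'to' -> 1
  'mat' -> 5
  'red' -> 0
  'ran' -> 6
  'mat' -> 5
  'mat' -> 5

Encoded: [2, 1, 5, 0, 6, 5, 5]


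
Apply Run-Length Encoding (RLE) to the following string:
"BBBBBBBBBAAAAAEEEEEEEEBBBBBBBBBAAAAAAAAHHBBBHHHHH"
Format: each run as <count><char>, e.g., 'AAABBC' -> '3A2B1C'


Scanning runs left to right:
  i=0: run of 'B' x 9 -> '9B'
  i=9: run of 'A' x 5 -> '5A'
  i=14: run of 'E' x 8 -> '8E'
  i=22: run of 'B' x 9 -> '9B'
  i=31: run of 'A' x 8 -> '8A'
  i=39: run of 'H' x 2 -> '2H'
  i=41: run of 'B' x 3 -> '3B'
  i=44: run of 'H' x 5 -> '5H'

RLE = 9B5A8E9B8A2H3B5H


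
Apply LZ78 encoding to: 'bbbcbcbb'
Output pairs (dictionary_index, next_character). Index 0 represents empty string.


LZ78 encoding steps:
Dictionary: {0: ''}
Step 1: w='' (idx 0), next='b' -> output (0, 'b'), add 'b' as idx 1
Step 2: w='b' (idx 1), next='b' -> output (1, 'b'), add 'bb' as idx 2
Step 3: w='' (idx 0), next='c' -> output (0, 'c'), add 'c' as idx 3
Step 4: w='b' (idx 1), next='c' -> output (1, 'c'), add 'bc' as idx 4
Step 5: w='bb' (idx 2), end of input -> output (2, '')


Encoded: [(0, 'b'), (1, 'b'), (0, 'c'), (1, 'c'), (2, '')]


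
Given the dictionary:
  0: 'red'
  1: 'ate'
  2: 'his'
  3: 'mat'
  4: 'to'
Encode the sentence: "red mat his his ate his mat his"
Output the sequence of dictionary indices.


Look up each word in the dictionary:
  'red' -> 0
  'mat' -> 3
  'his' -> 2
  'his' -> 2
  'ate' -> 1
  'his' -> 2
  'mat' -> 3
  'his' -> 2

Encoded: [0, 3, 2, 2, 1, 2, 3, 2]


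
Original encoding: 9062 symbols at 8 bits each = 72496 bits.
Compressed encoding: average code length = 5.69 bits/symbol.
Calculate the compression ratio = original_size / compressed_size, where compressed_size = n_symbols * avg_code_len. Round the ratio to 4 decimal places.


original_size = n_symbols * orig_bits = 9062 * 8 = 72496 bits
compressed_size = n_symbols * avg_code_len = 9062 * 5.69 = 51562.78 bits
ratio = original_size / compressed_size = 72496 / 51562.78 = 1.406

Compression ratio = 1.406


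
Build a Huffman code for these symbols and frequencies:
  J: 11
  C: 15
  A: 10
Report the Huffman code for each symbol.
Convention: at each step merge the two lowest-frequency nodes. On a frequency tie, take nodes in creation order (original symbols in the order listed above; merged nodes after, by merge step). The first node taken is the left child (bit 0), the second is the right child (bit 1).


Huffman tree construction:
Step 1: Merge A(10) + J(11) = 21
Step 2: Merge C(15) + (A+J)(21) = 36
Read each symbol's code off the tree from the root (left child = 0, right child = 1).

Codes:
  J: 11 (length 2)
  C: 0 (length 1)
  A: 10 (length 2)
Average code length: 57/36 = 1.5833 bits/symbol


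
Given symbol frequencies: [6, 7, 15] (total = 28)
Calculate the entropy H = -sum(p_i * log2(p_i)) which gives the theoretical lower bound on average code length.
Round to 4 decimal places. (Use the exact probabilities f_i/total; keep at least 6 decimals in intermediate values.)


Per-symbol terms -p_i * log2(p_i) with p_i = f_i/28:
  p = 6/28 = 0.214286: log2(p) = -2.222392, -p*log2(p) = 0.476227
  p = 7/28 = 0.250000: log2(p) = -2.000000, -p*log2(p) = 0.500000
  p = 15/28 = 0.535714: log2(p) = -0.900464, -p*log2(p) = 0.482392
H = 0.476227 + 0.500000 + 0.482392 = 1.458619

H = 1.4586 bits/symbol


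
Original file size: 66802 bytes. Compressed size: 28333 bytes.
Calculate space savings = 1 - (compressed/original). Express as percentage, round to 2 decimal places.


ratio = compressed/original = 28333/66802 = 0.424134
savings = 1 - ratio = 1 - 0.424134 = 0.575866
as a percentage: 0.575866 * 100 = 57.59%

Space savings = 1 - 28333/66802 = 57.59%


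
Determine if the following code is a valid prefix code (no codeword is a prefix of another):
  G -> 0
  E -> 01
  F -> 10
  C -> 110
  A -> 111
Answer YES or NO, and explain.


Checking each pair (does one codeword prefix another?):
  G='0' vs E='01': prefix -- VIOLATION

NO -- this is NOT a valid prefix code. G (0) is a prefix of E (01).


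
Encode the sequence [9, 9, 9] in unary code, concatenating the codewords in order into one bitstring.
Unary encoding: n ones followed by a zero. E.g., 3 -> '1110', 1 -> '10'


Encode each number as n ones followed by a terminating 0:
  9 -> 1111111110 (10 bits)
  9 -> 1111111110 (10 bits)
  9 -> 1111111110 (10 bits)
Total length = 10 + 10 + 10 = 30 bits.

Unary([9, 9, 9]) = 111111111011111111101111111110 (30 bits)


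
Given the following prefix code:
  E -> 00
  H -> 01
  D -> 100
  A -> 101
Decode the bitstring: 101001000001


Decoding step by step:
Bits 101 -> A
Bits 00 -> E
Bits 100 -> D
Bits 00 -> E
Bits 01 -> H


Decoded message: AEDEH


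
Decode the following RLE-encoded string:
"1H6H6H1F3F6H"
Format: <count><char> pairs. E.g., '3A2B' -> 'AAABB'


Expanding each <count><char> pair:
  1H -> 'H'
  6H -> 'HHHHHH'
  6H -> 'HHHHHH'
  1F -> 'F'
  3F -> 'FFF'
  6H -> 'HHHHHH'

Decoded = HHHHHHHHHHHHHFFFFHHHHHH


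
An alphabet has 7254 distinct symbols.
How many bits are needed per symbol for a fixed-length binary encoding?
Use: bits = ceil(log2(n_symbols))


log2(7254) = 12.8246
Bracket: 2^12 = 4096 < 7254 <= 2^13 = 8192
So ceil(log2(7254)) = 13

bits = ceil(log2(7254)) = ceil(12.8246) = 13 bits


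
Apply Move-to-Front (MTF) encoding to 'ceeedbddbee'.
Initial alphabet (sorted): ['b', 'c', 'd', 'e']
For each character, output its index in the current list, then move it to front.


MTF encoding:
'c': index 1 in ['b', 'c', 'd', 'e'] -> ['c', 'b', 'd', 'e']
'e': index 3 in ['c', 'b', 'd', 'e'] -> ['e', 'c', 'b', 'd']
'e': index 0 in ['e', 'c', 'b', 'd'] -> ['e', 'c', 'b', 'd']
'e': index 0 in ['e', 'c', 'b', 'd'] -> ['e', 'c', 'b', 'd']
'd': index 3 in ['e', 'c', 'b', 'd'] -> ['d', 'e', 'c', 'b']
'b': index 3 in ['d', 'e', 'c', 'b'] -> ['b', 'd', 'e', 'c']
'd': index 1 in ['b', 'd', 'e', 'c'] -> ['d', 'b', 'e', 'c']
'd': index 0 in ['d', 'b', 'e', 'c'] -> ['d', 'b', 'e', 'c']
'b': index 1 in ['d', 'b', 'e', 'c'] -> ['b', 'd', 'e', 'c']
'e': index 2 in ['b', 'd', 'e', 'c'] -> ['e', 'b', 'd', 'c']
'e': index 0 in ['e', 'b', 'd', 'c'] -> ['e', 'b', 'd', 'c']


Output: [1, 3, 0, 0, 3, 3, 1, 0, 1, 2, 0]


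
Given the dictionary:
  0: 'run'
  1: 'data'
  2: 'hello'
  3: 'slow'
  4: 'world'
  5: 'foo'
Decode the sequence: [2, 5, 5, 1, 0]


Look up each index in the dictionary:
  2 -> 'hello'
  5 -> 'foo'
  5 -> 'foo'
  1 -> 'data'
  0 -> 'run'

Decoded: "hello foo foo data run"


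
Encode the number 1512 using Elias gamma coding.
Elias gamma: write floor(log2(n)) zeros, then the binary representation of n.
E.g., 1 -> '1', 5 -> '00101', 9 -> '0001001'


num_bits = floor(log2(1512)) + 1 = 11
leading_zeros = num_bits - 1 = 10
binary(1512) = 10111101000

Elias gamma(1512) = '0000000000' + '10111101000' = 000000000010111101000 (21 bits)


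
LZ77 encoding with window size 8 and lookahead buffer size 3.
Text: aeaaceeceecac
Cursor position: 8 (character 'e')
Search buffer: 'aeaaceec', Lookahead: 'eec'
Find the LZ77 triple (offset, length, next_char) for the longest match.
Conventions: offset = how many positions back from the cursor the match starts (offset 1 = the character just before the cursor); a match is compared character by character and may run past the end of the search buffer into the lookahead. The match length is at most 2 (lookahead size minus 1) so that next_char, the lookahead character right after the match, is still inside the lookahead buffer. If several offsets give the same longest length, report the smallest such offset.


Try each offset into the search buffer:
  offset=1 (pos 7, char 'c'): match length 0
  offset=2 (pos 6, char 'e'): match length 1
  offset=3 (pos 5, char 'e'): match length 2
  offset=4 (pos 4, char 'c'): match length 0
  offset=5 (pos 3, char 'a'): match length 0
  offset=6 (pos 2, char 'a'): match length 0
  offset=7 (pos 1, char 'e'): match length 1
  offset=8 (pos 0, char 'a'): match length 0
Longest match has length 2 at offset 3.
next_char = character at position 8 + 2 = 10 -> 'c'

Best match: offset=3, length=2 (matching 'ee' starting at position 5)
LZ77 triple: (3, 2, 'c')


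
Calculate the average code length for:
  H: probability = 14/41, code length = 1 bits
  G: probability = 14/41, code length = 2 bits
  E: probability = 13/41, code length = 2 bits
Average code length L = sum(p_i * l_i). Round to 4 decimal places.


Weighted contributions p_i * l_i:
  H: (14/41) * 1 = 14/41
  G: (14/41) * 2 = 28/41
  E: (13/41) * 2 = 26/41
Sum = (14 + 28 + 26)/41 = 68/41

L = 68/41 = 1.6585 bits/symbol


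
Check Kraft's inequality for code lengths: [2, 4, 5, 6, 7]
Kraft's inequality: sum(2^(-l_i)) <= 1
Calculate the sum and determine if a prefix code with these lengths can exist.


Sum = 2^(-2) + 2^(-4) + 2^(-5) + 2^(-6) + 2^(-7)
    = 0.25 + 0.0625 + 0.03125 + 0.015625 + 0.0078125
    = 47/128 = 0.3671875
Since 0.3671875 <= 1, Kraft's inequality IS satisfied.
A prefix code with these lengths CAN exist.

Kraft sum = 0.3671875. Satisfied.


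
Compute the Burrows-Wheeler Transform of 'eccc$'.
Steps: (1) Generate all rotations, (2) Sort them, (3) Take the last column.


Rotations (sorted):
  0: $eccc -> last char: c
  1: c$ecc -> last char: c
  2: cc$ec -> last char: c
  3: ccc$e -> last char: e
  4: eccc$ -> last char: $


BWT = ccce$


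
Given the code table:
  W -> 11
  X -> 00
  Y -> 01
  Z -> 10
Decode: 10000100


Decoding:
10 -> Z
00 -> X
01 -> Y
00 -> X


Result: ZXYX


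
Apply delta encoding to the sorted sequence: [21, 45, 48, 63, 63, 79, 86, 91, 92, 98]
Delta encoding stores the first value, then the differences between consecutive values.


First value: 21
Deltas:
  45 - 21 = 24
  48 - 45 = 3
  63 - 48 = 15
  63 - 63 = 0
  79 - 63 = 16
  86 - 79 = 7
  91 - 86 = 5
  92 - 91 = 1
  98 - 92 = 6


Delta encoded: [21, 24, 3, 15, 0, 16, 7, 5, 1, 6]


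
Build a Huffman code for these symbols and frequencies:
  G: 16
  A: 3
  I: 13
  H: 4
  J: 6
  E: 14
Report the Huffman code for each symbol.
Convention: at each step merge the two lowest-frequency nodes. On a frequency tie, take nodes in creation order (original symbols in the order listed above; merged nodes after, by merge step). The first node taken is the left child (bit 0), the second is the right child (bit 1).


Huffman tree construction:
Step 1: Merge A(3) + H(4) = 7
Step 2: Merge J(6) + (A+H)(7) = 13
Step 3: Merge I(13) + (J+(A+H))(13) = 26
Step 4: Merge E(14) + G(16) = 30
Step 5: Merge (I+(J+(A+H)))(26) + (E+G)(30) = 56
Read each symbol's code off the tree from the root (left child = 0, right child = 1).

Codes:
  G: 11 (length 2)
  A: 0110 (length 4)
  I: 00 (length 2)
  H: 0111 (length 4)
  J: 010 (length 3)
  E: 10 (length 2)
Average code length: 132/56 = 2.3571 bits/symbol


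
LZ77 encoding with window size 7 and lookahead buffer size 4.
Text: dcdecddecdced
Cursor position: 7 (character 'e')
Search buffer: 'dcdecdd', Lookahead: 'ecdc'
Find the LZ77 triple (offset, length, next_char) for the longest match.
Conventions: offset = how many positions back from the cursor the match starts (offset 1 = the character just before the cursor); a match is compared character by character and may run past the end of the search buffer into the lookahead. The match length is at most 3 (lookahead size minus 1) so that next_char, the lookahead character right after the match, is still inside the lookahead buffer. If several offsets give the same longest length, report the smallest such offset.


Try each offset into the search buffer:
  offset=1 (pos 6, char 'd'): match length 0
  offset=2 (pos 5, char 'd'): match length 0
  offset=3 (pos 4, char 'c'): match length 0
  offset=4 (pos 3, char 'e'): match length 3
  offset=5 (pos 2, char 'd'): match length 0
  offset=6 (pos 1, char 'c'): match length 0
  offset=7 (pos 0, char 'd'): match length 0
Longest match has length 3 at offset 4.
next_char = character at position 7 + 3 = 10 -> 'c'

Best match: offset=4, length=3 (matching 'ecd' starting at position 3)
LZ77 triple: (4, 3, 'c')


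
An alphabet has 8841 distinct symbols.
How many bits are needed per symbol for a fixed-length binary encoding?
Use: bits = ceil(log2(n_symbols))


log2(8841) = 13.11
Bracket: 2^13 = 8192 < 8841 <= 2^14 = 16384
So ceil(log2(8841)) = 14

bits = ceil(log2(8841)) = ceil(13.11) = 14 bits


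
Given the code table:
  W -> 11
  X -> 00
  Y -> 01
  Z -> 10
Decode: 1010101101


Decoding:
10 -> Z
10 -> Z
10 -> Z
11 -> W
01 -> Y


Result: ZZZWY


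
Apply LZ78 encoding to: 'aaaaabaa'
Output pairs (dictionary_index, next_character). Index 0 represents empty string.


LZ78 encoding steps:
Dictionary: {0: ''}
Step 1: w='' (idx 0), next='a' -> output (0, 'a'), add 'a' as idx 1
Step 2: w='a' (idx 1), next='a' -> output (1, 'a'), add 'aa' as idx 2
Step 3: w='aa' (idx 2), next='b' -> output (2, 'b'), add 'aab' as idx 3
Step 4: w='aa' (idx 2), end of input -> output (2, '')


Encoded: [(0, 'a'), (1, 'a'), (2, 'b'), (2, '')]


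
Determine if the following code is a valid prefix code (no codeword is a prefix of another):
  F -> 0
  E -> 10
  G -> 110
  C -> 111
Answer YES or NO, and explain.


Checking each pair (does one codeword prefix another?):
  F='0' vs E='10': no prefix
  F='0' vs G='110': no prefix
  F='0' vs C='111': no prefix
  E='10' vs F='0': no prefix
  E='10' vs G='110': no prefix
  E='10' vs C='111': no prefix
  G='110' vs F='0': no prefix
  G='110' vs E='10': no prefix
  G='110' vs C='111': no prefix
  C='111' vs F='0': no prefix
  C='111' vs E='10': no prefix
  C='111' vs G='110': no prefix
No violation found over all pairs.

YES -- this is a valid prefix code. No codeword is a prefix of any other codeword.


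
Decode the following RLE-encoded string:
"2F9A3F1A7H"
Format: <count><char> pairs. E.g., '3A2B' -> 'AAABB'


Expanding each <count><char> pair:
  2F -> 'FF'
  9A -> 'AAAAAAAAA'
  3F -> 'FFF'
  1A -> 'A'
  7H -> 'HHHHHHH'

Decoded = FFAAAAAAAAAFFFAHHHHHHH


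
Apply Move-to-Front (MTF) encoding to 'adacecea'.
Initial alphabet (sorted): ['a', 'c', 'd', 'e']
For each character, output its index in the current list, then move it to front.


MTF encoding:
'a': index 0 in ['a', 'c', 'd', 'e'] -> ['a', 'c', 'd', 'e']
'd': index 2 in ['a', 'c', 'd', 'e'] -> ['d', 'a', 'c', 'e']
'a': index 1 in ['d', 'a', 'c', 'e'] -> ['a', 'd', 'c', 'e']
'c': index 2 in ['a', 'd', 'c', 'e'] -> ['c', 'a', 'd', 'e']
'e': index 3 in ['c', 'a', 'd', 'e'] -> ['e', 'c', 'a', 'd']
'c': index 1 in ['e', 'c', 'a', 'd'] -> ['c', 'e', 'a', 'd']
'e': index 1 in ['c', 'e', 'a', 'd'] -> ['e', 'c', 'a', 'd']
'a': index 2 in ['e', 'c', 'a', 'd'] -> ['a', 'e', 'c', 'd']


Output: [0, 2, 1, 2, 3, 1, 1, 2]


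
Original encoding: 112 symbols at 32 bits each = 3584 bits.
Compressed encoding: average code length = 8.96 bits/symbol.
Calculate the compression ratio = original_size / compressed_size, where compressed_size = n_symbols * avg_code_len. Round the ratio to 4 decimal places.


original_size = n_symbols * orig_bits = 112 * 32 = 3584 bits
compressed_size = n_symbols * avg_code_len = 112 * 8.96 = 1003.52 bits
ratio = original_size / compressed_size = 3584 / 1003.52 = 3.5714

Compression ratio = 3.5714


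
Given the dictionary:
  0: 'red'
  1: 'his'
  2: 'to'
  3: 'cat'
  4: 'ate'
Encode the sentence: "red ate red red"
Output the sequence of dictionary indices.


Look up each word in the dictionary:
  'red' -> 0
  'ate' -> 4
  'red' -> 0
  'red' -> 0

Encoded: [0, 4, 0, 0]


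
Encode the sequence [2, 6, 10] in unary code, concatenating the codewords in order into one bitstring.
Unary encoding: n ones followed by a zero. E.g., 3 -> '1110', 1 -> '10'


Encode each number as n ones followed by a terminating 0:
  2 -> 110 (3 bits)
  6 -> 1111110 (7 bits)
  10 -> 11111111110 (11 bits)
Total length = 3 + 7 + 11 = 21 bits.

Unary([2, 6, 10]) = 110111111011111111110 (21 bits)


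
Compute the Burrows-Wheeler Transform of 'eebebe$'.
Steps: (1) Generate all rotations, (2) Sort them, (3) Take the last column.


Rotations (sorted):
  0: $eebebe -> last char: e
  1: be$eebe -> last char: e
  2: bebe$ee -> last char: e
  3: e$eebeb -> last char: b
  4: ebe$eeb -> last char: b
  5: ebebe$e -> last char: e
  6: eebebe$ -> last char: $


BWT = eeebbe$


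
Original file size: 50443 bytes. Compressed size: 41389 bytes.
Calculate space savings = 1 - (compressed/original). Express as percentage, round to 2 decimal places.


ratio = compressed/original = 41389/50443 = 0.82051
savings = 1 - ratio = 1 - 0.82051 = 0.17949
as a percentage: 0.17949 * 100 = 17.95%

Space savings = 1 - 41389/50443 = 17.95%


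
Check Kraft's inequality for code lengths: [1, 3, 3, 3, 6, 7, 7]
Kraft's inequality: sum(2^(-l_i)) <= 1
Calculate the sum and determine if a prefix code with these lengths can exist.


Sum = 2^(-1) + 2^(-3) + 2^(-3) + 2^(-3) + 2^(-6) + 2^(-7) + 2^(-7)
    = 0.5 + 0.125 + 0.125 + 0.125 + 0.015625 + 0.0078125 + 0.0078125
    = 116/128 = 0.90625
Since 0.90625 <= 1, Kraft's inequality IS satisfied.
A prefix code with these lengths CAN exist.

Kraft sum = 0.90625. Satisfied.


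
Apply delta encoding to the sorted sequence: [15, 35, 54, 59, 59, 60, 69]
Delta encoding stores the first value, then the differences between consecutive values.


First value: 15
Deltas:
  35 - 15 = 20
  54 - 35 = 19
  59 - 54 = 5
  59 - 59 = 0
  60 - 59 = 1
  69 - 60 = 9


Delta encoded: [15, 20, 19, 5, 0, 1, 9]


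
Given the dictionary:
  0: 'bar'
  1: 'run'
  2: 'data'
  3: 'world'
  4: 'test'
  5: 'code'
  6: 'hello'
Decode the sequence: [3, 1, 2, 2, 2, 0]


Look up each index in the dictionary:
  3 -> 'world'
  1 -> 'run'
  2 -> 'data'
  2 -> 'data'
  2 -> 'data'
  0 -> 'bar'

Decoded: "world run data data data bar"


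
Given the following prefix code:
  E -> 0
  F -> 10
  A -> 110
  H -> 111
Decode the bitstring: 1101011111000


Decoding step by step:
Bits 110 -> A
Bits 10 -> F
Bits 111 -> H
Bits 110 -> A
Bits 0 -> E
Bits 0 -> E


Decoded message: AFHAEE


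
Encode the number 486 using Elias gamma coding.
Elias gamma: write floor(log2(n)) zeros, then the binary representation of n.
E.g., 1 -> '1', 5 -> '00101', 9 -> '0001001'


num_bits = floor(log2(486)) + 1 = 9
leading_zeros = num_bits - 1 = 8
binary(486) = 111100110

Elias gamma(486) = '00000000' + '111100110' = 00000000111100110 (17 bits)


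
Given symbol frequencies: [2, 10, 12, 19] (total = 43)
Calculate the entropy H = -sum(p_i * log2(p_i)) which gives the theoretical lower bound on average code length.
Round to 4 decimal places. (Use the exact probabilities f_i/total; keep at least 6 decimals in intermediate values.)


Per-symbol terms -p_i * log2(p_i) with p_i = f_i/43:
  p = 2/43 = 0.046512: log2(p) = -4.426265, -p*log2(p) = 0.205873
  p = 10/43 = 0.232558: log2(p) = -2.104337, -p*log2(p) = 0.489381
  p = 12/43 = 0.279070: log2(p) = -1.841302, -p*log2(p) = 0.513852
  p = 19/43 = 0.441860: log2(p) = -1.178337, -p*log2(p) = 0.520661
H = 0.205873 + 0.489381 + 0.513852 + 0.520661 = 1.729767

H = 1.7298 bits/symbol


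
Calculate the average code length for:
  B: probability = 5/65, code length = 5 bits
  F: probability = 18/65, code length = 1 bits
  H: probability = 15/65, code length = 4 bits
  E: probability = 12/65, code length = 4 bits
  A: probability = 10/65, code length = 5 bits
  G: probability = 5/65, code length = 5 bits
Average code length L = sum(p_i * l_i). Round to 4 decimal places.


Weighted contributions p_i * l_i:
  B: (5/65) * 5 = 25/65
  F: (18/65) * 1 = 18/65
  H: (15/65) * 4 = 60/65
  E: (12/65) * 4 = 48/65
  A: (10/65) * 5 = 50/65
  G: (5/65) * 5 = 25/65
Sum = (25 + 18 + 60 + 48 + 50 + 25)/65 = 226/65

L = 226/65 = 3.4769 bits/symbol


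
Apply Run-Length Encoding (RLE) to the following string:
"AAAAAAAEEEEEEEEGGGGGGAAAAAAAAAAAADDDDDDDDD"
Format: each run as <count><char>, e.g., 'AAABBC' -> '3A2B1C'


Scanning runs left to right:
  i=0: run of 'A' x 7 -> '7A'
  i=7: run of 'E' x 8 -> '8E'
  i=15: run of 'G' x 6 -> '6G'
  i=21: run of 'A' x 12 -> '12A'
  i=33: run of 'D' x 9 -> '9D'

RLE = 7A8E6G12A9D


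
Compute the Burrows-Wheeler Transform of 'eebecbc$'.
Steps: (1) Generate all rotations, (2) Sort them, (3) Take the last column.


Rotations (sorted):
  0: $eebecbc -> last char: c
  1: bc$eebec -> last char: c
  2: becbc$ee -> last char: e
  3: c$eebecb -> last char: b
  4: cbc$eebe -> last char: e
  5: ebecbc$e -> last char: e
  6: ecbc$eeb -> last char: b
  7: eebecbc$ -> last char: $


BWT = ccebeeb$


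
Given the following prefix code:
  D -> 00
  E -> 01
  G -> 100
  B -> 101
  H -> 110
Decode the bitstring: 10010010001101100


Decoding step by step:
Bits 100 -> G
Bits 100 -> G
Bits 100 -> G
Bits 01 -> E
Bits 101 -> B
Bits 100 -> G


Decoded message: GGGEBG


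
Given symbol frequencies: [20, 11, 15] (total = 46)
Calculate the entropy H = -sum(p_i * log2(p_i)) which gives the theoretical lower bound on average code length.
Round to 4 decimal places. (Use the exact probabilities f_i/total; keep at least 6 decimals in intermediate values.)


Per-symbol terms -p_i * log2(p_i) with p_i = f_i/46:
  p = 20/46 = 0.434783: log2(p) = -1.201634, -p*log2(p) = 0.522450
  p = 11/46 = 0.239130: log2(p) = -2.064130, -p*log2(p) = 0.493596
  p = 15/46 = 0.326087: log2(p) = -1.616671, -p*log2(p) = 0.527175
H = 0.522450 + 0.493596 + 0.527175 = 1.543221

H = 1.5432 bits/symbol


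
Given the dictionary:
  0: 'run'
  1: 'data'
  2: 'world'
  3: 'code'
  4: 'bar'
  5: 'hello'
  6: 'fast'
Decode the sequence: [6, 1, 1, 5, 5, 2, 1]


Look up each index in the dictionary:
  6 -> 'fast'
  1 -> 'data'
  1 -> 'data'
  5 -> 'hello'
  5 -> 'hello'
  2 -> 'world'
  1 -> 'data'

Decoded: "fast data data hello hello world data"


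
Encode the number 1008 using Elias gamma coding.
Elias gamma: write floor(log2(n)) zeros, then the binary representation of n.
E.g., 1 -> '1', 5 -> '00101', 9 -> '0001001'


num_bits = floor(log2(1008)) + 1 = 10
leading_zeros = num_bits - 1 = 9
binary(1008) = 1111110000

Elias gamma(1008) = '000000000' + '1111110000' = 0000000001111110000 (19 bits)


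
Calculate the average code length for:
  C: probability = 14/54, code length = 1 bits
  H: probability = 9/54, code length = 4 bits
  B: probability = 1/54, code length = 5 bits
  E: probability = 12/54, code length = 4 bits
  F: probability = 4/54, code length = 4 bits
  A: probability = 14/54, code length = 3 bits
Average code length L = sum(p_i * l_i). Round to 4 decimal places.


Weighted contributions p_i * l_i:
  C: (14/54) * 1 = 14/54
  H: (9/54) * 4 = 36/54
  B: (1/54) * 5 = 5/54
  E: (12/54) * 4 = 48/54
  F: (4/54) * 4 = 16/54
  A: (14/54) * 3 = 42/54
Sum = (14 + 36 + 5 + 48 + 16 + 42)/54 = 161/54

L = 161/54 = 2.9815 bits/symbol


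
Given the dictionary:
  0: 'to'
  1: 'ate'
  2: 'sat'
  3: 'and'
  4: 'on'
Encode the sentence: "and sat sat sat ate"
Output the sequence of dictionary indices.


Look up each word in the dictionary:
  'and' -> 3
  'sat' -> 2
  'sat' -> 2
  'sat' -> 2
  'ate' -> 1

Encoded: [3, 2, 2, 2, 1]


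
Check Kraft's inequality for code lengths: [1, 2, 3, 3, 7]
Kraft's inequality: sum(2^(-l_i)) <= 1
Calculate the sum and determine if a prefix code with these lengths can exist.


Sum = 2^(-1) + 2^(-2) + 2^(-3) + 2^(-3) + 2^(-7)
    = 0.5 + 0.25 + 0.125 + 0.125 + 0.0078125
    = 129/128 = 1.0078125
Since 1.0078125 > 1, Kraft's inequality is NOT satisfied.
A prefix code with these lengths CANNOT exist.

Kraft sum = 1.0078125. Not satisfied.


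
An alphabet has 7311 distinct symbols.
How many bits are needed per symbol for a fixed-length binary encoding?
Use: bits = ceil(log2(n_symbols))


log2(7311) = 12.8359
Bracket: 2^12 = 4096 < 7311 <= 2^13 = 8192
So ceil(log2(7311)) = 13

bits = ceil(log2(7311)) = ceil(12.8359) = 13 bits


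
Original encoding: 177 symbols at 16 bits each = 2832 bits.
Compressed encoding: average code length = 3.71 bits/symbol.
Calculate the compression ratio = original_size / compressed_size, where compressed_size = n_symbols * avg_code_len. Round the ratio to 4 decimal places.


original_size = n_symbols * orig_bits = 177 * 16 = 2832 bits
compressed_size = n_symbols * avg_code_len = 177 * 3.71 = 656.67 bits
ratio = original_size / compressed_size = 2832 / 656.67 = 4.3127

Compression ratio = 4.3127


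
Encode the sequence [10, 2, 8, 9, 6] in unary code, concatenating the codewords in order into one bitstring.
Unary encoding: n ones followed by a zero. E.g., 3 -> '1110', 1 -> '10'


Encode each number as n ones followed by a terminating 0:
  10 -> 11111111110 (11 bits)
  2 -> 110 (3 bits)
  8 -> 111111110 (9 bits)
  9 -> 1111111110 (10 bits)
  6 -> 1111110 (7 bits)
Total length = 11 + 3 + 9 + 10 + 7 = 40 bits.

Unary([10, 2, 8, 9, 6]) = 1111111111011011111111011111111101111110 (40 bits)


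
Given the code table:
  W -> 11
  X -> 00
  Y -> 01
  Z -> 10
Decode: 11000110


Decoding:
11 -> W
00 -> X
01 -> Y
10 -> Z


Result: WXYZ


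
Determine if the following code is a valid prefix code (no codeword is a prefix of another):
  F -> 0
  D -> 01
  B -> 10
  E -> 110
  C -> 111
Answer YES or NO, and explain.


Checking each pair (does one codeword prefix another?):
  F='0' vs D='01': prefix -- VIOLATION

NO -- this is NOT a valid prefix code. F (0) is a prefix of D (01).


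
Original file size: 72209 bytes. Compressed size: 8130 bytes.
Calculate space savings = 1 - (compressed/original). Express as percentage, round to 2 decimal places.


ratio = compressed/original = 8130/72209 = 0.11259
savings = 1 - ratio = 1 - 0.11259 = 0.88741
as a percentage: 0.88741 * 100 = 88.74%

Space savings = 1 - 8130/72209 = 88.74%


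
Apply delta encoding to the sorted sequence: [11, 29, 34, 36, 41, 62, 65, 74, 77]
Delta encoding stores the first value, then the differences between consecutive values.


First value: 11
Deltas:
  29 - 11 = 18
  34 - 29 = 5
  36 - 34 = 2
  41 - 36 = 5
  62 - 41 = 21
  65 - 62 = 3
  74 - 65 = 9
  77 - 74 = 3


Delta encoded: [11, 18, 5, 2, 5, 21, 3, 9, 3]


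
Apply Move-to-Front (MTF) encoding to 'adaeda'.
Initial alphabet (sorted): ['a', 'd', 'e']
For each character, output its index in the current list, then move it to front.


MTF encoding:
'a': index 0 in ['a', 'd', 'e'] -> ['a', 'd', 'e']
'd': index 1 in ['a', 'd', 'e'] -> ['d', 'a', 'e']
'a': index 1 in ['d', 'a', 'e'] -> ['a', 'd', 'e']
'e': index 2 in ['a', 'd', 'e'] -> ['e', 'a', 'd']
'd': index 2 in ['e', 'a', 'd'] -> ['d', 'e', 'a']
'a': index 2 in ['d', 'e', 'a'] -> ['a', 'd', 'e']


Output: [0, 1, 1, 2, 2, 2]


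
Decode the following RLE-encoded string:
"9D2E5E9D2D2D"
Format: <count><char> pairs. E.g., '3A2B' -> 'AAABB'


Expanding each <count><char> pair:
  9D -> 'DDDDDDDDD'
  2E -> 'EE'
  5E -> 'EEEEE'
  9D -> 'DDDDDDDDD'
  2D -> 'DD'
  2D -> 'DD'

Decoded = DDDDDDDDDEEEEEEEDDDDDDDDDDDDD


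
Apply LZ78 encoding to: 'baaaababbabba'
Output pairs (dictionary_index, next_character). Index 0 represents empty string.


LZ78 encoding steps:
Dictionary: {0: ''}
Step 1: w='' (idx 0), next='b' -> output (0, 'b'), add 'b' as idx 1
Step 2: w='' (idx 0), next='a' -> output (0, 'a'), add 'a' as idx 2
Step 3: w='a' (idx 2), next='a' -> output (2, 'a'), add 'aa' as idx 3
Step 4: w='a' (idx 2), next='b' -> output (2, 'b'), add 'ab' as idx 4
Step 5: w='ab' (idx 4), next='b' -> output (4, 'b'), add 'abb' as idx 5
Step 6: w='abb' (idx 5), next='a' -> output (5, 'a'), add 'abba' as idx 6


Encoded: [(0, 'b'), (0, 'a'), (2, 'a'), (2, 'b'), (4, 'b'), (5, 'a')]


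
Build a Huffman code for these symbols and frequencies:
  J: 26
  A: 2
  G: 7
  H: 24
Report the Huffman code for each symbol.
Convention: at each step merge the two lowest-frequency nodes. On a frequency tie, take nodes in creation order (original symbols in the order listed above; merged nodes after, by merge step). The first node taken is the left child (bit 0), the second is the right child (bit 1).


Huffman tree construction:
Step 1: Merge A(2) + G(7) = 9
Step 2: Merge (A+G)(9) + H(24) = 33
Step 3: Merge J(26) + ((A+G)+H)(33) = 59
Read each symbol's code off the tree from the root (left child = 0, right child = 1).

Codes:
  J: 0 (length 1)
  A: 100 (length 3)
  G: 101 (length 3)
  H: 11 (length 2)
Average code length: 101/59 = 1.7119 bits/symbol


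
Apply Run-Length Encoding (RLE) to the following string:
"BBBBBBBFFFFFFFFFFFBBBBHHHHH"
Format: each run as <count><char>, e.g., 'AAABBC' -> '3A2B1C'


Scanning runs left to right:
  i=0: run of 'B' x 7 -> '7B'
  i=7: run of 'F' x 11 -> '11F'
  i=18: run of 'B' x 4 -> '4B'
  i=22: run of 'H' x 5 -> '5H'

RLE = 7B11F4B5H


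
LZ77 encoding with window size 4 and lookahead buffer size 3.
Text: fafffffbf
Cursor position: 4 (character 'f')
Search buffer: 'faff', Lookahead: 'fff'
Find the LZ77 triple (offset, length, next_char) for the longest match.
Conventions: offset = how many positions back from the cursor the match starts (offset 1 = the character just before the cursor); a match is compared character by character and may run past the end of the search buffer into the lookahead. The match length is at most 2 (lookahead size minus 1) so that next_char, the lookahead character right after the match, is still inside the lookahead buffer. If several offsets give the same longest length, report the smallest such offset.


Try each offset into the search buffer:
  offset=1 (pos 3, char 'f'): match length 2
  offset=2 (pos 2, char 'f'): match length 2
  offset=3 (pos 1, char 'a'): match length 0
  offset=4 (pos 0, char 'f'): match length 1
Longest match has length 2, found at offsets 1, 2; take the smallest, offset 1.
next_char = character at position 4 + 2 = 6 -> 'f'

Best match: offset=1, length=2 (matching 'ff' starting at position 3)
LZ77 triple: (1, 2, 'f')


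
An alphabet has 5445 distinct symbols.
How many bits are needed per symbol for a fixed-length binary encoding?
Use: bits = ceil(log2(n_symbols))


log2(5445) = 12.4107
Bracket: 2^12 = 4096 < 5445 <= 2^13 = 8192
So ceil(log2(5445)) = 13

bits = ceil(log2(5445)) = ceil(12.4107) = 13 bits


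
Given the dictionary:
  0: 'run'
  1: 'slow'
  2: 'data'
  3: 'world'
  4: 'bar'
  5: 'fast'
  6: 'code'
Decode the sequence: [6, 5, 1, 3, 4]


Look up each index in the dictionary:
  6 -> 'code'
  5 -> 'fast'
  1 -> 'slow'
  3 -> 'world'
  4 -> 'bar'

Decoded: "code fast slow world bar"


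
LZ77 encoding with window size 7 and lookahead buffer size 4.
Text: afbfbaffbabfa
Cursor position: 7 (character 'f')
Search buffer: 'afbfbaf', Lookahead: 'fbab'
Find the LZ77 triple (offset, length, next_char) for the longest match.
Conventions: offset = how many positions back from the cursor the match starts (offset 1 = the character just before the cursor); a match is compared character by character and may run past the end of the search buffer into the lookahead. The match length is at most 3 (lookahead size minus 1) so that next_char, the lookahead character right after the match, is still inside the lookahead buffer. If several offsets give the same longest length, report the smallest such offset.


Try each offset into the search buffer:
  offset=1 (pos 6, char 'f'): match length 1
  offset=2 (pos 5, char 'a'): match length 0
  offset=3 (pos 4, char 'b'): match length 0
  offset=4 (pos 3, char 'f'): match length 3
  offset=5 (pos 2, char 'b'): match length 0
  offset=6 (pos 1, char 'f'): match length 2
  offset=7 (pos 0, char 'a'): match length 0
Longest match has length 3 at offset 4.
next_char = character at position 7 + 3 = 10 -> 'b'

Best match: offset=4, length=3 (matching 'fba' starting at position 3)
LZ77 triple: (4, 3, 'b')


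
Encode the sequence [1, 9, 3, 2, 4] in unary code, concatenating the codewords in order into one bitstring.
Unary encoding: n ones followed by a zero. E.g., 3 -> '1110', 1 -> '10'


Encode each number as n ones followed by a terminating 0:
  1 -> 10 (2 bits)
  9 -> 1111111110 (10 bits)
  3 -> 1110 (4 bits)
  2 -> 110 (3 bits)
  4 -> 11110 (5 bits)
Total length = 2 + 10 + 4 + 3 + 5 = 24 bits.

Unary([1, 9, 3, 2, 4]) = 101111111110111011011110 (24 bits)


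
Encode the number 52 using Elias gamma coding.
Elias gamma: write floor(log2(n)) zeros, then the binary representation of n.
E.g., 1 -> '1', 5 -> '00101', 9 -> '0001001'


num_bits = floor(log2(52)) + 1 = 6
leading_zeros = num_bits - 1 = 5
binary(52) = 110100

Elias gamma(52) = '00000' + '110100' = 00000110100 (11 bits)
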